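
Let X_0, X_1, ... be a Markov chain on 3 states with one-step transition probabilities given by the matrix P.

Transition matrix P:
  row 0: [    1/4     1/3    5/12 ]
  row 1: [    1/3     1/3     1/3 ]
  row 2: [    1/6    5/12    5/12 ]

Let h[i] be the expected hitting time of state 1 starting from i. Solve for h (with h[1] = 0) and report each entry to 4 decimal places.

First-step conditioning: h[1] = 0; for i ≠ 1, h[i] = 1 + Σ_k P[i][k]·h[k].
  h[0] = 1 + 1/4·h[0] + 5/12·h[2]
  h[2] = 1 + 1/6·h[0] + 5/12·h[2]
Solving the 2×2 linear system over states ≠ 1 gives exactly h = [144/53, 0, 132/53] (h[1] = 0 is the target).

h = [2.7170, 0.0000, 2.4906]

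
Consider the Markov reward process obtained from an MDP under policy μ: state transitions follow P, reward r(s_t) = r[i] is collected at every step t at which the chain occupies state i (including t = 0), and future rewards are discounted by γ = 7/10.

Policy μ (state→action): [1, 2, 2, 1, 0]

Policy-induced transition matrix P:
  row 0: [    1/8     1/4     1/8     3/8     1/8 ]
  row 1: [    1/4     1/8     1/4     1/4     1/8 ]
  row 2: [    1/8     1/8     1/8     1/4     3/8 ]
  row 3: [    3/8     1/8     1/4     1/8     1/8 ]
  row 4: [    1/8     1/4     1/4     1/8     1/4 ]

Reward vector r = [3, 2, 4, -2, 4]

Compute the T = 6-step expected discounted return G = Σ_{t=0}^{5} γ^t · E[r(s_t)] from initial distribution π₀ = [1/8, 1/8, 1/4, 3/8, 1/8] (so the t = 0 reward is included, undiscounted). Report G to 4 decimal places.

G = 5.5446

t=0: π = [0.1250, 0.1250, 0.2500, 0.3750, 0.1250], E[r] = 1.3750, γ^t·E[r] = 1.375000, running G = 1.375000
t=1: π = [0.2344, 0.1563, 0.2031, 0.2031, 0.2031], E[r] = 2.2344, γ^t·E[r] = 1.564063, running G = 2.939063
t=2: π = [0.1953, 0.1797, 0.1953, 0.2285, 0.2012], E[r] = 2.0742, γ^t·E[r] = 1.016367, running G = 3.955430
t=3: π = [0.2046, 0.1746, 0.2012, 0.2207, 0.1990], E[r] = 2.1221, γ^t·E[r] = 0.727870, running G = 4.683300
t=4: π = [0.2020, 0.1754, 0.1993, 0.2231, 0.2002], E[r] = 2.1084, γ^t·E[r] = 0.506234, running G = 5.189534
t=5: π = [0.2027, 0.1753, 0.1998, 0.2223, 0.1998], E[r] = 2.1127, γ^t·E[r] = 0.355084, running G = 5.544617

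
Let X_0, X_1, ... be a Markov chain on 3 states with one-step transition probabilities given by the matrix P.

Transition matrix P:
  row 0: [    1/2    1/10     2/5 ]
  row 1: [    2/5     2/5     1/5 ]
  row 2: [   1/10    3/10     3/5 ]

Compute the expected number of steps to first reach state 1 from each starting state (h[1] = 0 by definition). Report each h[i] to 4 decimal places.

First-step conditioning: h[1] = 0; for i ≠ 1, h[i] = 1 + Σ_k P[i][k]·h[k].
  h[0] = 1 + 1/2·h[0] + 2/5·h[2]
  h[2] = 1 + 1/10·h[0] + 3/5·h[2]
Solving the 2×2 linear system over states ≠ 1 gives exactly h = [5, 0, 15/4] (h[1] = 0 is the target).

h = [5.0000, 0.0000, 3.7500]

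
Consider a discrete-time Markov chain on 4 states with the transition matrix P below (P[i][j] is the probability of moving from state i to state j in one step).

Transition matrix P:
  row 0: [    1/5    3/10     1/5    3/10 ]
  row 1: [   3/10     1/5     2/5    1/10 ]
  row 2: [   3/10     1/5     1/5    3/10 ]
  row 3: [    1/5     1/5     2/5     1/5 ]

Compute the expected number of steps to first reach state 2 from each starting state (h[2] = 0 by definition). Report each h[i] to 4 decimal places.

First-step conditioning: h[2] = 0; for i ≠ 2, h[i] = 1 + Σ_k P[i][k]·h[k].
  h[0] = 1 + 1/5·h[0] + 3/10·h[1] + 3/10·h[3]
  h[1] = 1 + 3/10·h[0] + 1/5·h[1] + 1/10·h[3]
  h[3] = 1 + 1/5·h[0] + 1/5·h[1] + 1/5·h[3]
Solving the 3×3 linear system over states ≠ 2 gives exactly h = [595/176, 505/176, 0, 45/16] (h[2] = 0 is the target).

h = [3.3807, 2.8693, 0.0000, 2.8125]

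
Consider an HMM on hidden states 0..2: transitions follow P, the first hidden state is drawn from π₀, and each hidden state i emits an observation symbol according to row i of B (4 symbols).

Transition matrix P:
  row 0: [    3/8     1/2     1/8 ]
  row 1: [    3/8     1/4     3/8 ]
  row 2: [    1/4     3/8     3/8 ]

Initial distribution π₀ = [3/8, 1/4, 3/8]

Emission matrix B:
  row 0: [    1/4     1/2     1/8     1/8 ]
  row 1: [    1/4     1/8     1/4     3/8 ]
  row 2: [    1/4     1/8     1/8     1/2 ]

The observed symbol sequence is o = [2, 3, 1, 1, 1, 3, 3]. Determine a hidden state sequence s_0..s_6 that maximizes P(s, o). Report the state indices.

path = [0, 1, 0, 0, 0, 1, 2]

t=0: δ = [4.688e-02, 6.250e-02, 4.688e-02]  (obs o_0=2)
t=1: δ = [2.930e-03, 8.789e-03, 1.172e-02]  ψ = [1, 0, 1]  (obs o_1=3)
t=2: δ = [1.648e-03, 5.493e-04, 5.493e-04]  ψ = [1, 2, 2]  (obs o_2=1)
t=3: δ = [3.090e-04, 1.030e-04, 2.575e-05]  ψ = [0, 0, 0]  (obs o_3=1)
t=4: δ = [5.794e-05, 1.931e-05, 4.828e-06]  ψ = [0, 0, 0]  (obs o_4=1)
t=5: δ = [2.716e-06, 1.086e-05, 3.621e-06]  ψ = [0, 0, 0]  (obs o_5=3)
t=6: δ = [5.092e-07, 1.018e-06, 2.037e-06]  ψ = [1, 1, 1]  (obs o_6=3)
backtrack: best end state = 2; path = [0, 1, 0, 0, 0, 1, 2]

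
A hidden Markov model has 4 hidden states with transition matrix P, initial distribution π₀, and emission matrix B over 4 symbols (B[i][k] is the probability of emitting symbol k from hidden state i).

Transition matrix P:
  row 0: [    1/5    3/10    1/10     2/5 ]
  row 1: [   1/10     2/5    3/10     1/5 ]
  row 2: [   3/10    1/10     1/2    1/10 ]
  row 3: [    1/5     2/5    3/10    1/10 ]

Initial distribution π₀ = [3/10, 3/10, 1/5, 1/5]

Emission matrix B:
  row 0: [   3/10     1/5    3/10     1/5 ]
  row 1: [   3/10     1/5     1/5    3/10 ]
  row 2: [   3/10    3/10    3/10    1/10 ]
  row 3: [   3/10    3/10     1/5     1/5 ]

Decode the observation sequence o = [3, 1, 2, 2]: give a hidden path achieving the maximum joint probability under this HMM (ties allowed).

t=0: δ = [6.000e-02, 9.000e-02, 2.000e-02, 4.000e-02]  (obs o_0=3)
t=1: δ = [2.400e-03, 7.200e-03, 8.100e-03, 7.200e-03]  ψ = [0, 1, 1, 0]  (obs o_1=1)
t=2: δ = [7.290e-04, 5.760e-04, 1.215e-03, 2.880e-04]  ψ = [2, 1, 2, 1]  (obs o_2=2)
t=3: δ = [1.094e-04, 4.608e-05, 1.823e-04, 5.832e-05]  ψ = [2, 1, 2, 0]  (obs o_3=2)
backtrack: best end state = 2; path = [1, 2, 2, 2]

path = [1, 2, 2, 2]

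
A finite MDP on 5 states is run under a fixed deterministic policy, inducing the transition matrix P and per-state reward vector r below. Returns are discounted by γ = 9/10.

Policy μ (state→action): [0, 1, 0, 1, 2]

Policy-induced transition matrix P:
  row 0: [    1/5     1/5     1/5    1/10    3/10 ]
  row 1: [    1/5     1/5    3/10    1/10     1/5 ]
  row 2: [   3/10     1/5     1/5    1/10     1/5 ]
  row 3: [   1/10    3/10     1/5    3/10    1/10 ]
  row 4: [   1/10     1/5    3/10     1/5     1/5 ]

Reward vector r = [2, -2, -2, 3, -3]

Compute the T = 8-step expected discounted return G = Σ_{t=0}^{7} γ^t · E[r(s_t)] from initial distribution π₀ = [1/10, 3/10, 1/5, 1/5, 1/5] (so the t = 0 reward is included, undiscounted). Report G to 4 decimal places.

t=0: π = [0.1000, 0.3000, 0.2000, 0.2000, 0.2000], E[r] = -0.8000, γ^t·E[r] = -0.800000, running G = -0.800000
t=1: π = [0.1800, 0.2200, 0.2500, 0.1600, 0.1900], E[r] = -0.6700, γ^t·E[r] = -0.603000, running G = -1.403000
t=2: π = [0.1900, 0.2160, 0.2410, 0.1510, 0.2020], E[r] = -0.6870, γ^t·E[r] = -0.556470, running G = -1.959470
t=3: π = [0.1888, 0.2151, 0.2418, 0.1504, 0.2039], E[r] = -0.6967, γ^t·E[r] = -0.507894, running G = -2.467364
t=4: π = [0.1888, 0.2150, 0.2419, 0.1505, 0.2038], E[r] = -0.6965, γ^t·E[r] = -0.456967, running G = -2.924331
t=5: π = [0.1888, 0.2150, 0.2419, 0.1505, 0.2038], E[r] = -0.6964, γ^t·E[r] = -0.411218, running G = -3.335550
t=6: π = [0.1888, 0.2150, 0.2419, 0.1505, 0.2038], E[r] = -0.6964, γ^t·E[r] = -0.370097, running G = -3.705647
t=7: π = [0.1888, 0.2150, 0.2419, 0.1505, 0.2038], E[r] = -0.6964, γ^t·E[r] = -0.333087, running G = -4.038735

G = -4.0387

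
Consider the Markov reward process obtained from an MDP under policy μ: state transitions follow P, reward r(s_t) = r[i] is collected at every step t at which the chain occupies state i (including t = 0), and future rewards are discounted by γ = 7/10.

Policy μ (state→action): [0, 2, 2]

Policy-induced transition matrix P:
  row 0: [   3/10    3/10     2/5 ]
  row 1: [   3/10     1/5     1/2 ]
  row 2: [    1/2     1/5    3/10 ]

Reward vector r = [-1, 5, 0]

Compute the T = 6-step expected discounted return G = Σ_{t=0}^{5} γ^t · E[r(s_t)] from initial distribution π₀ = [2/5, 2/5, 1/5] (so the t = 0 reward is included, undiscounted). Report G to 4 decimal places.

t=0: π = [0.4000, 0.4000, 0.2000], E[r] = 1.6000, γ^t·E[r] = 1.600000, running G = 1.600000
t=1: π = [0.3400, 0.2400, 0.4200], E[r] = 0.8600, γ^t·E[r] = 0.602000, running G = 2.202000
t=2: π = [0.3840, 0.2340, 0.3820], E[r] = 0.7860, γ^t·E[r] = 0.385140, running G = 2.587140
t=3: π = [0.3764, 0.2384, 0.3852], E[r] = 0.8156, γ^t·E[r] = 0.279751, running G = 2.866891
t=4: π = [0.3770, 0.2376, 0.3853], E[r] = 0.8112, γ^t·E[r] = 0.194760, running G = 3.061650
t=5: π = [0.3771, 0.2377, 0.3852], E[r] = 0.8115, γ^t·E[r] = 0.136381, running G = 3.198032

G = 3.1980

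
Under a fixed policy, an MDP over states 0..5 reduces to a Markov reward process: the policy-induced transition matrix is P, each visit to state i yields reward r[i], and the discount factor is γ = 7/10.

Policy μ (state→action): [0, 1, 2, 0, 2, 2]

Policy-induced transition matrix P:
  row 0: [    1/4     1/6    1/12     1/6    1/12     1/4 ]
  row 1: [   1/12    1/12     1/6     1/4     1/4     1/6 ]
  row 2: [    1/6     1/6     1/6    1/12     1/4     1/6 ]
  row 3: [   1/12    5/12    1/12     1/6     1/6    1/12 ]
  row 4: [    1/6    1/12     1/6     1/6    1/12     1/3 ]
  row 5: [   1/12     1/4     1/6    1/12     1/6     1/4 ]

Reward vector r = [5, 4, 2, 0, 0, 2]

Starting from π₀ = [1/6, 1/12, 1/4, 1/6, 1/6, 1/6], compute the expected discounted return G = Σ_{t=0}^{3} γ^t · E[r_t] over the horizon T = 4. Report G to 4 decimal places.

t=0: π = [0.1667, 0.0833, 0.2500, 0.1667, 0.1667, 0.1667], E[r] = 2.0000, γ^t·E[r] = 2.000000, running G = 2.000000
t=1: π = [0.1458, 0.2014, 0.1389, 0.1389, 0.1667, 0.2083], E[r] = 2.2292, γ^t·E[r] = 1.560417, running G = 3.560417
t=2: π = [0.1331, 0.1881, 0.1429, 0.1545, 0.1690, 0.2124], E[r] = 2.1285, γ^t·E[r] = 1.042951, running G = 4.603368
t=3: π = [0.1315, 0.1932, 0.1427, 0.1527, 0.1691, 0.2107], E[r] = 2.1374, γ^t·E[r] = 0.733126, running G = 5.336494

G = 5.3365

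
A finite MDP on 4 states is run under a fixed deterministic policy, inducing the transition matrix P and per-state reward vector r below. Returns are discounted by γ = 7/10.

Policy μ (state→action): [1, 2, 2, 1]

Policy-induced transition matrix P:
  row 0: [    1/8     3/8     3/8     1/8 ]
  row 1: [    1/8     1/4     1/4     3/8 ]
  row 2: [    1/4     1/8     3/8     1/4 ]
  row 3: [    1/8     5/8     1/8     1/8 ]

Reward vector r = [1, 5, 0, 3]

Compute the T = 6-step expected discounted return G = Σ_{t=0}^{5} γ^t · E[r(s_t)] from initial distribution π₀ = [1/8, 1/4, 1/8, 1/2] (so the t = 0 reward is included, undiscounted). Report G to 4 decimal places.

G = 8.0622

t=0: π = [0.1250, 0.2500, 0.1250, 0.5000], E[r] = 2.8750, γ^t·E[r] = 2.875000, running G = 2.875000
t=1: π = [0.1406, 0.4375, 0.2188, 0.2031], E[r] = 2.9375, γ^t·E[r] = 2.056250, running G = 4.931250
t=2: π = [0.1523, 0.3164, 0.2695, 0.2617], E[r] = 2.5195, γ^t·E[r] = 1.234570, running G = 6.165820
t=3: π = [0.1587, 0.3335, 0.2700, 0.2378], E[r] = 2.5396, γ^t·E[r] = 0.871066, running G = 7.036886
t=4: π = [0.1588, 0.3253, 0.2739, 0.2421], E[r] = 2.5114, γ^t·E[r] = 0.602990, running G = 7.639877
t=5: π = [0.1592, 0.3264, 0.2738, 0.2405], E[r] = 2.5129, γ^t·E[r] = 0.422346, running G = 8.062223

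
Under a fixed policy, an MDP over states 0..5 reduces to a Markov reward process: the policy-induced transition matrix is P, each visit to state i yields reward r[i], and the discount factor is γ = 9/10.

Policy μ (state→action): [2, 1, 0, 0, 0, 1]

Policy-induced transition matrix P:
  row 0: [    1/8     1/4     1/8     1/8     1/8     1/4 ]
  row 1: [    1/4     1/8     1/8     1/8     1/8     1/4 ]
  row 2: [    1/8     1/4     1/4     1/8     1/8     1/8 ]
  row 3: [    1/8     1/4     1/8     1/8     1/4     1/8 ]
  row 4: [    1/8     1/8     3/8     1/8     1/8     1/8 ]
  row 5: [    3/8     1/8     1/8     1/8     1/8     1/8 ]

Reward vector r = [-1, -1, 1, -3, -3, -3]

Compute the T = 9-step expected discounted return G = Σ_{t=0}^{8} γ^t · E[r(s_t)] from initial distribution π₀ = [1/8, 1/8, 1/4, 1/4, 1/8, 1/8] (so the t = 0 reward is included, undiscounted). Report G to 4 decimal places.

G = -9.2209

t=0: π = [0.1250, 0.1250, 0.2500, 0.2500, 0.1250, 0.1250], E[r] = -1.5000, γ^t·E[r] = -1.500000, running G = -1.500000
t=1: π = [0.1719, 0.2031, 0.1875, 0.1250, 0.1563, 0.1563], E[r] = -1.5000, γ^t·E[r] = -1.350000, running G = -2.850000
t=2: π = [0.1895, 0.1855, 0.1875, 0.1250, 0.1406, 0.1719], E[r] = -1.5000, γ^t·E[r] = -1.215000, running G = -4.065000
t=3: π = [0.1912, 0.1877, 0.1836, 0.1250, 0.1406, 0.1719], E[r] = -1.5078, γ^t·E[r] = -1.099195, running G = -5.164195
t=4: π = [0.1914, 0.1875, 0.1831, 0.1250, 0.1406, 0.1724], E[r] = -1.5098, γ^t·E[r] = -0.990557, running G = -6.154753
t=5: π = [0.1915, 0.1874, 0.1830, 0.1250, 0.1406, 0.1724], E[r] = -1.5099, γ^t·E[r] = -0.891574, running G = -7.046326
t=6: π = [0.1915, 0.1874, 0.1830, 0.1250, 0.1406, 0.1724], E[r] = -1.5099, γ^t·E[r] = -0.802432, running G = -7.848759
t=7: π = [0.1915, 0.1874, 0.1830, 0.1250, 0.1406, 0.1724], E[r] = -1.5099, γ^t·E[r] = -0.722190, running G = -8.570949
t=8: π = [0.1915, 0.1874, 0.1830, 0.1250, 0.1406, 0.1724], E[r] = -1.5099, γ^t·E[r] = -0.649971, running G = -9.220920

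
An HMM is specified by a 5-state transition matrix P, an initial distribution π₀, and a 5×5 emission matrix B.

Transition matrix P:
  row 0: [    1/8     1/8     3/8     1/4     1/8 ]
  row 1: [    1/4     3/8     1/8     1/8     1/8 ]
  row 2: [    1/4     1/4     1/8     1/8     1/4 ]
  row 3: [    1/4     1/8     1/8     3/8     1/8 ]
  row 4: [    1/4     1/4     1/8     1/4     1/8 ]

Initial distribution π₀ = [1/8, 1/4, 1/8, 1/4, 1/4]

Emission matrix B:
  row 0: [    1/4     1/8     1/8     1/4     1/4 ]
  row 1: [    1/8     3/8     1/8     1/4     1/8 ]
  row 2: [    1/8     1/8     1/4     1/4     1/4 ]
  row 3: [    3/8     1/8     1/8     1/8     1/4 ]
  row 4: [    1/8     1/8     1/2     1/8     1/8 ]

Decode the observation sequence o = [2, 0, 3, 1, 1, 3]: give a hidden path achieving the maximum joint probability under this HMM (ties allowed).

path = [4, 0, 2, 1, 1, 1]

t=0: δ = [1.562e-02, 3.125e-02, 3.125e-02, 3.125e-02, 1.250e-01]  (obs o_0=2)
t=1: δ = [7.812e-03, 3.906e-03, 1.953e-03, 1.172e-02, 1.953e-03]  ψ = [4, 4, 4, 4, 4]  (obs o_1=0)
t=2: δ = [7.324e-04, 3.662e-04, 7.324e-04, 5.493e-04, 1.831e-04]  ψ = [3, 1, 0, 3, 3]  (obs o_2=3)
t=3: δ = [2.289e-05, 6.866e-05, 3.433e-05, 2.575e-05, 2.289e-05]  ψ = [2, 2, 0, 3, 2]  (obs o_3=1)
t=4: δ = [2.146e-06, 9.656e-06, 1.073e-06, 1.207e-06, 1.073e-06]  ψ = [1, 1, 0, 3, 1]  (obs o_4=1)
t=5: δ = [6.035e-07, 9.052e-07, 3.017e-07, 1.509e-07, 1.509e-07]  ψ = [1, 1, 1, 1, 1]  (obs o_5=3)
backtrack: best end state = 1; path = [4, 0, 2, 1, 1, 1]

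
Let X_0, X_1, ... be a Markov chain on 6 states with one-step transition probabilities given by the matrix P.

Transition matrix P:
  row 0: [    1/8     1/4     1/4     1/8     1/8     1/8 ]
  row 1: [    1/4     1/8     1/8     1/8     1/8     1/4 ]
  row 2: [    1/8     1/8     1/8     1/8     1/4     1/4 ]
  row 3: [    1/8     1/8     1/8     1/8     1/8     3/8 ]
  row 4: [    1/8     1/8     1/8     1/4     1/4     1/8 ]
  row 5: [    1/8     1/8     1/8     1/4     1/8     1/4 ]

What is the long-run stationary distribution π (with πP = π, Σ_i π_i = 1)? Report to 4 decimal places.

π = [0.1429, 0.1429, 0.1429, 0.1746, 0.1633, 0.2336]

Balance equations π_j = Σ_i π_i·P[i][j]:
  π_0 = 1/8·π_0 + 1/4·π_1 + 1/8·π_2 + 1/8·π_3 + 1/8·π_4 + 1/8·π_5
  π_1 = 1/4·π_0 + 1/8·π_1 + 1/8·π_2 + 1/8·π_3 + 1/8·π_4 + 1/8·π_5
  π_2 = 1/4·π_0 + 1/8·π_1 + 1/8·π_2 + 1/8·π_3 + 1/8·π_4 + 1/8·π_5
  π_3 = 1/8·π_0 + 1/8·π_1 + 1/8·π_2 + 1/8·π_3 + 1/4·π_4 + 1/4·π_5
  π_4 = 1/8·π_0 + 1/8·π_1 + 1/4·π_2 + 1/8·π_3 + 1/4·π_4 + 1/8·π_5
  normalize: π_0 + π_1 + π_2 + π_3 + π_4 + π_5 = 1
Solving the linear system gives exactly π = [1/7, 1/7, 1/7, 11/63, 8/49, 103/441].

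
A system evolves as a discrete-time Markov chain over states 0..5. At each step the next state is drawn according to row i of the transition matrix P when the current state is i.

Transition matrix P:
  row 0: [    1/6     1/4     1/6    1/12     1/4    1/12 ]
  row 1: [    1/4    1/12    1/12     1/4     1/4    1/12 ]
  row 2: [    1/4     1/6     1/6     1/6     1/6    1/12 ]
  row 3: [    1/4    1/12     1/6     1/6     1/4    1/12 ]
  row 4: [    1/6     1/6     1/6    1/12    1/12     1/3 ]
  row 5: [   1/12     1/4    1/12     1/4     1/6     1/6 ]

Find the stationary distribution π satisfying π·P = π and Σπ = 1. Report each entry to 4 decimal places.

Balance equations π_j = Σ_i π_i·P[i][j]:
  π_0 = 1/6·π_0 + 1/4·π_1 + 1/4·π_2 + 1/4·π_3 + 1/6·π_4 + 1/12·π_5
  π_1 = 1/4·π_0 + 1/12·π_1 + 1/6·π_2 + 1/12·π_3 + 1/6·π_4 + 1/4·π_5
  π_2 = 1/6·π_0 + 1/12·π_1 + 1/6·π_2 + 1/6·π_3 + 1/6·π_4 + 1/12·π_5
  π_3 = 1/12·π_0 + 1/4·π_1 + 1/6·π_2 + 1/6·π_3 + 1/12·π_4 + 1/4·π_5
  π_4 = 1/4·π_0 + 1/4·π_1 + 1/6·π_2 + 1/4·π_3 + 1/12·π_4 + 1/6·π_5
  normalize: π_0 + π_1 + π_2 + π_3 + π_4 + π_5 = 1
Solving the linear system gives exactly π = [673/3474, 1099/6562, 8311/59058, 9467/59058, 11455/59058, 2831/19686].

π = [0.1937, 0.1675, 0.1407, 0.1603, 0.1940, 0.1438]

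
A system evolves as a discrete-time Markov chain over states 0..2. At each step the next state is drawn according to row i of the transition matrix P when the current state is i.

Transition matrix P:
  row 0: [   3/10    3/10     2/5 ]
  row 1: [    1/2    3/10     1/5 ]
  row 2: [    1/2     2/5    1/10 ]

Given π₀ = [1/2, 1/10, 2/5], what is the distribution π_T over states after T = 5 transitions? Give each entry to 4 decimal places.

t=0: π = [0.5000, 0.1000, 0.4000]
t=1: π = [0.4000, 0.3400, 0.2600]
t=2: π = [0.4200, 0.3260, 0.2540]
t=3: π = [0.4160, 0.3254, 0.2586]
t=4: π = [0.4168, 0.3259, 0.2573]
t=5: π = [0.4166, 0.3257, 0.2576]

π = [0.4166, 0.3257, 0.2576]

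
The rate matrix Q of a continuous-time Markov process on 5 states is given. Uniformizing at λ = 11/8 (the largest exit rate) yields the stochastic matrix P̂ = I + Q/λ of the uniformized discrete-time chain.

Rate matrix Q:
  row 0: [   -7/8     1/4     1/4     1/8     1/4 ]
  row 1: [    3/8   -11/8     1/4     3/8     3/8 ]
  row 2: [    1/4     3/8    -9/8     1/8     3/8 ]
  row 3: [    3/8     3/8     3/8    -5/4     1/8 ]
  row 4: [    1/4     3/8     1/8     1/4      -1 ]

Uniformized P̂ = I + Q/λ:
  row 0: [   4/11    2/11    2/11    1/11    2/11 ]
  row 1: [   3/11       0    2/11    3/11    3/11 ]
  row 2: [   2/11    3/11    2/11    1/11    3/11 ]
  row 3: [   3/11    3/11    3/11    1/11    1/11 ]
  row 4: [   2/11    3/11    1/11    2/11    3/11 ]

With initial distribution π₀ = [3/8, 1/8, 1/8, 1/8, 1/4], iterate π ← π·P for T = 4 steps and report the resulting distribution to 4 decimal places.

t=0: π = [0.3750, 0.1250, 0.1250, 0.1250, 0.2500]
t=1: π = [0.2727, 0.2045, 0.1705, 0.1364, 0.2159]
t=2: π = [0.2624, 0.1921, 0.1746, 0.1477, 0.2231]
t=3: π = [0.2604, 0.1965, 0.1750, 0.1461, 0.2220]
t=4: π = [0.2603, 0.1955, 0.1749, 0.1468, 0.2225]

π = [0.2603, 0.1955, 0.1749, 0.1468, 0.2225]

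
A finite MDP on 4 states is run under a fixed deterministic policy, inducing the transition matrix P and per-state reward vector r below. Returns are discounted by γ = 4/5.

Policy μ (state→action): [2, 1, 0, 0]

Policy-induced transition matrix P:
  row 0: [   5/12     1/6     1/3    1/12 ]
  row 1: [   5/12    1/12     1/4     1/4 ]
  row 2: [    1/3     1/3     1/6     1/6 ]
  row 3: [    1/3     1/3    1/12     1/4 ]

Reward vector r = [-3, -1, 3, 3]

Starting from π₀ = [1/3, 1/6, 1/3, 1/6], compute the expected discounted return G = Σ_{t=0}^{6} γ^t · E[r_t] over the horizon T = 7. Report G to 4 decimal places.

G = -0.1651

t=0: π = [0.3333, 0.1667, 0.3333, 0.1667], E[r] = 0.3333, γ^t·E[r] = 0.333333, running G = 0.333333
t=1: π = [0.3750, 0.2361, 0.2222, 0.1667], E[r] = -0.1944, γ^t·E[r] = -0.155556, running G = 0.177778
t=2: π = [0.3843, 0.2118, 0.2350, 0.1690], E[r] = -0.1528, γ^t·E[r] = -0.097778, running G = 0.080000
t=3: π = [0.3830, 0.2163, 0.2343, 0.1664], E[r] = -0.1634, γ^t·E[r] = -0.083654, running G = -0.003654
t=4: π = [0.3833, 0.2154, 0.2347, 0.1666], E[r] = -0.1613, γ^t·E[r] = -0.066081, running G = -0.069735
t=5: π = [0.3832, 0.2156, 0.2346, 0.1666], E[r] = -0.1617, γ^t·E[r] = -0.053001, running G = -0.122736
t=6: π = [0.3832, 0.2156, 0.2346, 0.1666], E[r] = -0.1617, γ^t·E[r] = -0.042379, running G = -0.165115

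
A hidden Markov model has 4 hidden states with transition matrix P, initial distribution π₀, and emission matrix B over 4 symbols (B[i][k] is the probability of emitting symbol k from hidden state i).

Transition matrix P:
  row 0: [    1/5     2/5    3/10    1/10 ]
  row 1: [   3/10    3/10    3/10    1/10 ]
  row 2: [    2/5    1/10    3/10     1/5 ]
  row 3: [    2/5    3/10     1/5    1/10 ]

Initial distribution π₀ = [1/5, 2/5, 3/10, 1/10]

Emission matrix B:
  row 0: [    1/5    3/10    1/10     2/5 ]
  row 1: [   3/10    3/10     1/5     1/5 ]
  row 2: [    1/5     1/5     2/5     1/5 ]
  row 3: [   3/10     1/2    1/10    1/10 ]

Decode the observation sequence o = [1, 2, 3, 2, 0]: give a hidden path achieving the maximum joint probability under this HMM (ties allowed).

path = [1, 2, 0, 2, 0]

t=0: δ = [6.000e-02, 1.200e-01, 6.000e-02, 5.000e-02]  (obs o_0=1)
t=1: δ = [3.600e-03, 7.200e-03, 1.440e-02, 1.200e-03]  ψ = [1, 1, 1, 1]  (obs o_1=2)
t=2: δ = [2.304e-03, 4.320e-04, 8.640e-04, 2.880e-04]  ψ = [2, 1, 2, 2]  (obs o_2=3)
t=3: δ = [4.608e-05, 1.843e-04, 2.765e-04, 2.304e-05]  ψ = [0, 0, 0, 0]  (obs o_3=2)
t=4: δ = [2.212e-05, 1.659e-05, 1.659e-05, 1.659e-05]  ψ = [2, 1, 2, 2]  (obs o_4=0)
backtrack: best end state = 0; path = [1, 2, 0, 2, 0]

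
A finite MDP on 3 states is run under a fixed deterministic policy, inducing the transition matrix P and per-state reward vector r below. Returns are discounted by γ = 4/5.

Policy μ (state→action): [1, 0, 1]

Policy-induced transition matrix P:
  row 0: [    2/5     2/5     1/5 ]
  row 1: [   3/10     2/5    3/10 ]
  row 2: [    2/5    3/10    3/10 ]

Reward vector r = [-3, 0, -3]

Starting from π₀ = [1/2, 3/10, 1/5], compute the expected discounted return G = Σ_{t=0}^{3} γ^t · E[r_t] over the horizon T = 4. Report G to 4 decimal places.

t=0: π = [0.5000, 0.3000, 0.2000], E[r] = -2.1000, γ^t·E[r] = -2.100000, running G = -2.100000
t=1: π = [0.3700, 0.3800, 0.2500], E[r] = -1.8600, γ^t·E[r] = -1.488000, running G = -3.588000
t=2: π = [0.3620, 0.3750, 0.2630], E[r] = -1.8750, γ^t·E[r] = -1.200000, running G = -4.788000
t=3: π = [0.3625, 0.3737, 0.2638], E[r] = -1.8789, γ^t·E[r] = -0.961997, running G = -5.749997

G = -5.7500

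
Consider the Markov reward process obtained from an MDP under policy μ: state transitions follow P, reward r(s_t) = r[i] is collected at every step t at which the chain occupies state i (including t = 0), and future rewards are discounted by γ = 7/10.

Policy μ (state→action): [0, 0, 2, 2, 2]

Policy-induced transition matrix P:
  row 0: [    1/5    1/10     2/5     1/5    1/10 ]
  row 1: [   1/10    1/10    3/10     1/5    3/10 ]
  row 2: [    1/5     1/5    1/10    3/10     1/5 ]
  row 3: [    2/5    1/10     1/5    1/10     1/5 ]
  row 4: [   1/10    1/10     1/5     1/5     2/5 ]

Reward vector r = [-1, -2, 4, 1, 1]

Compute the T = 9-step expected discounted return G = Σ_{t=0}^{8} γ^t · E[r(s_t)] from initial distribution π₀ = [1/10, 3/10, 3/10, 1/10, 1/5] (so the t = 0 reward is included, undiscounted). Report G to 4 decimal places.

t=0: π = [0.1000, 0.3000, 0.3000, 0.1000, 0.2000], E[r] = 0.8000, γ^t·E[r] = 0.800000, running G = 0.800000
t=1: π = [0.1700, 0.1300, 0.2200, 0.2200, 0.2600], E[r] = 0.9300, γ^t·E[r] = 0.651000, running G = 1.451000
t=2: π = [0.2050, 0.1220, 0.2250, 0.2000, 0.2480], E[r] = 0.8990, γ^t·E[r] = 0.440510, running G = 1.891510
t=3: π = [0.2030, 0.1225, 0.2307, 0.2025, 0.2413], E[r] = 0.9186, γ^t·E[r] = 0.315080, running G = 2.206590
t=4: π = [0.2041, 0.1231, 0.2298, 0.2028, 0.2402], E[r] = 0.9119, γ^t·E[r] = 0.218945, running G = 2.425535
t=5: π = [0.2042, 0.1230, 0.2302, 0.2027, 0.2399], E[r] = 0.9131, γ^t·E[r] = 0.153457, running G = 2.578991
t=6: π = [0.2042, 0.1230, 0.2301, 0.2027, 0.2399], E[r] = 0.9128, γ^t·E[r] = 0.107396, running G = 2.686387
t=7: π = [0.2043, 0.1230, 0.2301, 0.2027, 0.2398], E[r] = 0.9129, γ^t·E[r] = 0.075177, running G = 2.761564
t=8: π = [0.2043, 0.1230, 0.2301, 0.2027, 0.2398], E[r] = 0.9129, γ^t·E[r] = 0.052624, running G = 2.814189

G = 2.8142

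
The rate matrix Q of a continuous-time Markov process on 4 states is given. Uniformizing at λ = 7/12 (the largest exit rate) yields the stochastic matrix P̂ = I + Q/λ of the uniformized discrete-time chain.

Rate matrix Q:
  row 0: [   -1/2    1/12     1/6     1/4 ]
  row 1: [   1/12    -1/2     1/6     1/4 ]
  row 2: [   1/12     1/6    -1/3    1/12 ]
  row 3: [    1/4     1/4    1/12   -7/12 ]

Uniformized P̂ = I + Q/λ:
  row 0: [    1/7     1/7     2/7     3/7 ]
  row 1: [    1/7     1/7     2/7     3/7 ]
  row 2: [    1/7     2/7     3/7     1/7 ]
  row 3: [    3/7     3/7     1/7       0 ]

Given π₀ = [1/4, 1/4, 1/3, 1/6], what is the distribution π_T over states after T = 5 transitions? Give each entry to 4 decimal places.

t=0: π = [0.2500, 0.2500, 0.3333, 0.1667]
t=1: π = [0.1905, 0.2381, 0.3095, 0.2619]
t=2: π = [0.2177, 0.2619, 0.2925, 0.2279]
t=3: π = [0.2080, 0.2498, 0.2949, 0.2473]
t=4: π = [0.2135, 0.2557, 0.2925, 0.2383]
t=5: π = [0.2109, 0.2527, 0.2935, 0.2429]

π = [0.2109, 0.2527, 0.2935, 0.2429]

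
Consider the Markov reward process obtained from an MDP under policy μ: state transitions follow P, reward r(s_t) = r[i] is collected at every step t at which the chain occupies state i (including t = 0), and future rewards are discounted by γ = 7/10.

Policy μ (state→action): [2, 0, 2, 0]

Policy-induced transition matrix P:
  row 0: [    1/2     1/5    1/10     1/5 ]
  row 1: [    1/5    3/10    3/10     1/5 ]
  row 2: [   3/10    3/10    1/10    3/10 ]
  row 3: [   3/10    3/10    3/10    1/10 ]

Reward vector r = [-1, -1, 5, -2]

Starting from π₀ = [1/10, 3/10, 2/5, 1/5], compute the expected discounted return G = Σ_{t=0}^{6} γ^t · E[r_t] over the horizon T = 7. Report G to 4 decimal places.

t=0: π = [0.1000, 0.3000, 0.4000, 0.2000], E[r] = 1.2000, γ^t·E[r] = 1.200000, running G = 1.200000
t=1: π = [0.2900, 0.2900, 0.2000, 0.2200], E[r] = -0.0200, γ^t·E[r] = -0.014000, running G = 1.186000
t=2: π = [0.3290, 0.2710, 0.2020, 0.1980], E[r] = 0.0140, γ^t·E[r] = 0.006860, running G = 1.192860
t=3: π = [0.3387, 0.2671, 0.1938, 0.2004], E[r] = -0.0376, γ^t·E[r] = -0.012897, running G = 1.179963
t=4: π = [0.3410, 0.2661, 0.1935, 0.1993], E[r] = -0.0383, γ^t·E[r] = -0.009205, running G = 1.170758
t=5: π = [0.3416, 0.2659, 0.1931, 0.1994], E[r] = -0.0409, γ^t·E[r] = -0.006866, running G = 1.163892
t=6: π = [0.3417, 0.2658, 0.1931, 0.1994], E[r] = -0.0410, γ^t·E[r] = -0.004823, running G = 1.159069

G = 1.1591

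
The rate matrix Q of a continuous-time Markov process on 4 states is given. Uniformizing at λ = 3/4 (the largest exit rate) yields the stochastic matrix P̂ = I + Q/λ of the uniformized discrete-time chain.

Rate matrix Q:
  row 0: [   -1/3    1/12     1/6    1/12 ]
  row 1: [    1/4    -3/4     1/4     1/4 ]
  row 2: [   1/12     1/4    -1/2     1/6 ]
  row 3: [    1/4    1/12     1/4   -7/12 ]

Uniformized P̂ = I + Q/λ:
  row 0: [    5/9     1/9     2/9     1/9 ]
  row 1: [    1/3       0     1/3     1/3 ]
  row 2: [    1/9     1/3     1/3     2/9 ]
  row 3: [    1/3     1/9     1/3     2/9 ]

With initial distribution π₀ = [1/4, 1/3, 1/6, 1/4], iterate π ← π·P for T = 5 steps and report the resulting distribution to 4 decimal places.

t=0: π = [0.2500, 0.3333, 0.1667, 0.2500]
t=1: π = [0.3519, 0.1111, 0.3056, 0.2315]
t=2: π = [0.3436, 0.1667, 0.2942, 0.1955]
t=3: π = [0.3443, 0.1580, 0.2952, 0.2026]
t=4: π = [0.3443, 0.1591, 0.2951, 0.2015]
t=5: π = [0.3443, 0.1590, 0.2951, 0.2017]

π = [0.3443, 0.1590, 0.2951, 0.2017]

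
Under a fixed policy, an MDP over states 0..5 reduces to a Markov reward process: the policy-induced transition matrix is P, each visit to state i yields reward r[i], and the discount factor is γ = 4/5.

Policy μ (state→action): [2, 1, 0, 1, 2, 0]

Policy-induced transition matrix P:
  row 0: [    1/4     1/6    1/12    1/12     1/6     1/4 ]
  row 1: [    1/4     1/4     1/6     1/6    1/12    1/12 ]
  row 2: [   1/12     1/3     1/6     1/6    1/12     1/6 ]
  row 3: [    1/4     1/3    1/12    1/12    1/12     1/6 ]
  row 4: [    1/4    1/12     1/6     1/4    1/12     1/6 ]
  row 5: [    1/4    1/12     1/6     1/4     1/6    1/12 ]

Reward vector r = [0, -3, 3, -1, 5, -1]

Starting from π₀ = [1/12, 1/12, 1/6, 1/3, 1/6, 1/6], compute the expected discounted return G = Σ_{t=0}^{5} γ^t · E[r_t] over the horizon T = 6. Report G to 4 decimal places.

G = 0.5805

t=0: π = [0.0833, 0.0833, 0.1667, 0.3333, 0.1667, 0.1667], E[r] = 0.5833, γ^t·E[r] = 0.583333, running G = 0.583333
t=1: π = [0.2222, 0.2292, 0.1319, 0.1597, 0.1042, 0.1528], E[r] = -0.0833, γ^t·E[r] = -0.066667, running G = 0.516667
t=2: π = [0.2280, 0.2130, 0.1348, 0.1563, 0.1146, 0.1534], E[r] = 0.0289, γ^t·E[r] = 0.018519, running G = 0.535185
t=3: π = [0.2275, 0.2106, 0.1346, 0.1570, 0.1151, 0.1551], E[r] = 0.0356, γ^t·E[r] = 0.018222, running G = 0.553407
t=4: π = [0.2276, 0.2103, 0.1346, 0.1571, 0.1152, 0.1551], E[r] = 0.0368, γ^t·E[r] = 0.015072, running G = 0.568479
t=5: π = [0.2276, 0.2103, 0.1346, 0.1571, 0.1152, 0.1552], E[r] = 0.0368, γ^t·E[r] = 0.012049, running G = 0.580528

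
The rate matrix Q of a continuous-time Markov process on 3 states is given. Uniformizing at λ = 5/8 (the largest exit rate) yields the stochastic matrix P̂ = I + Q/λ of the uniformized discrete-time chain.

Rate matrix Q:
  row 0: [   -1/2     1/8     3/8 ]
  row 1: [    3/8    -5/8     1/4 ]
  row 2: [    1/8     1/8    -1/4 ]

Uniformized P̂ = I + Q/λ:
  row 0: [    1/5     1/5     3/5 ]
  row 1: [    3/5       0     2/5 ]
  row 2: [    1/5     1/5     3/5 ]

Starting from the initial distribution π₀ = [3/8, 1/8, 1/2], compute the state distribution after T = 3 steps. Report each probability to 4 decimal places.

t=0: π = [0.3750, 0.1250, 0.5000]
t=1: π = [0.2500, 0.1750, 0.5750]
t=2: π = [0.2700, 0.1650, 0.5650]
t=3: π = [0.2660, 0.1670, 0.5670]

π = [0.2660, 0.1670, 0.5670]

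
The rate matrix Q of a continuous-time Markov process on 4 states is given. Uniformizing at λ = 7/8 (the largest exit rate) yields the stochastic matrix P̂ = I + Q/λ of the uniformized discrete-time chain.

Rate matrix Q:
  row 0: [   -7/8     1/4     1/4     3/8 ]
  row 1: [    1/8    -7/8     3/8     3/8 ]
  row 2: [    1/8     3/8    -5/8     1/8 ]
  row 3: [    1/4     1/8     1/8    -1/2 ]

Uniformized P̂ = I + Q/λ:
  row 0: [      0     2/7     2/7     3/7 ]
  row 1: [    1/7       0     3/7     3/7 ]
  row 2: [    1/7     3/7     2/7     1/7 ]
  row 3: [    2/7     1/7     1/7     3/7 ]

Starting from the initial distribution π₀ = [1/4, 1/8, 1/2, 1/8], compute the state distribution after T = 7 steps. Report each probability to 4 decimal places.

π = [0.1691, 0.2126, 0.2657, 0.3526]

t=0: π = [0.2500, 0.1250, 0.5000, 0.1250]
t=1: π = [0.1250, 0.3036, 0.2857, 0.2857]
t=2: π = [0.1658, 0.1990, 0.2883, 0.3469]
t=3: π = [0.1687, 0.2205, 0.2646, 0.3462]
t=4: π = [0.1682, 0.2111, 0.2678, 0.3530]
t=5: π = [0.1693, 0.2132, 0.2654, 0.3521]
t=6: π = [0.1690, 0.2124, 0.2659, 0.3527]
t=7: π = [0.1691, 0.2126, 0.2657, 0.3526]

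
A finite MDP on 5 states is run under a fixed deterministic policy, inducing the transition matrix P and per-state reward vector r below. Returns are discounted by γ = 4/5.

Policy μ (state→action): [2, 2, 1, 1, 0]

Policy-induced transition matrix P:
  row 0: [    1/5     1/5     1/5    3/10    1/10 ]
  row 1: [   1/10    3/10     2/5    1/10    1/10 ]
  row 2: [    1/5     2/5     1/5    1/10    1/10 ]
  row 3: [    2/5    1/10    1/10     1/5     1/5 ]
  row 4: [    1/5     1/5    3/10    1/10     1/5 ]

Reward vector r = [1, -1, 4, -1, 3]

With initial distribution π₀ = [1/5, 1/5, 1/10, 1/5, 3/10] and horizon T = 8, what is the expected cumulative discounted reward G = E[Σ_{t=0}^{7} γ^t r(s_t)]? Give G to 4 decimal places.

G = 4.8885

t=0: π = [0.2000, 0.2000, 0.1000, 0.2000, 0.3000], E[r] = 1.1000, γ^t·E[r] = 1.100000, running G = 1.100000
t=1: π = [0.2200, 0.2200, 0.2500, 0.1600, 0.1500], E[r] = 1.2900, γ^t·E[r] = 1.032000, running G = 2.132000
t=2: π = [0.2100, 0.2560, 0.2430, 0.1600, 0.1310], E[r] = 1.1590, γ^t·E[r] = 0.741760, running G = 2.873760
t=3: π = [0.2064, 0.2582, 0.2483, 0.1580, 0.1291], E[r] = 1.1707, γ^t·E[r] = 0.599398, running G = 3.473158
t=4: π = [0.2058, 0.2597, 0.2488, 0.1571, 0.1287], E[r] = 1.1702, γ^t·E[r] = 0.479293, running G = 3.952452
t=5: π = [0.2054, 0.2600, 0.2491, 0.1569, 0.1286], E[r] = 1.1707, γ^t·E[r] = 0.383617, running G = 4.336069
t=6: π = [0.2054, 0.2601, 0.2492, 0.1568, 0.1285], E[r] = 1.1708, γ^t·E[r] = 0.306915, running G = 4.642984
t=7: π = [0.2053, 0.2602, 0.2492, 0.1568, 0.1285], E[r] = 1.1708, γ^t·E[r] = 0.245541, running G = 4.888525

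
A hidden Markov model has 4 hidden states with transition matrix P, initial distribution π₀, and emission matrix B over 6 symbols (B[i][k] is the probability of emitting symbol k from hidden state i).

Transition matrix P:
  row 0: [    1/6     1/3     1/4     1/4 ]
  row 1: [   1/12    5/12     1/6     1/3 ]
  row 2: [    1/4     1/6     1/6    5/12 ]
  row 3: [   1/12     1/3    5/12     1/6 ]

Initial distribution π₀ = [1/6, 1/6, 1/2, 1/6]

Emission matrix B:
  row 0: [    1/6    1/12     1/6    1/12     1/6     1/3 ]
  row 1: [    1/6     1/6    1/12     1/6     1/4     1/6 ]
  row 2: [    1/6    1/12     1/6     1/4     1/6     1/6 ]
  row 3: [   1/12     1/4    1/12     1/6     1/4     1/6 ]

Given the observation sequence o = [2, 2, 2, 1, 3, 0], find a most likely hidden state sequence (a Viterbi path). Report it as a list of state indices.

t=0: δ = [2.778e-02, 1.389e-02, 8.333e-02, 1.389e-02]  (obs o_0=2)
t=1: δ = [3.472e-03, 1.157e-03, 2.315e-03, 2.894e-03]  ψ = [2, 2, 2, 2]  (obs o_1=2)
t=2: δ = [9.645e-05, 9.645e-05, 2.009e-04, 8.038e-05]  ψ = [0, 0, 3, 2]  (obs o_2=2)
t=3: δ = [4.186e-06, 6.698e-06, 2.791e-06, 2.093e-05]  ψ = [2, 1, 2, 2]  (obs o_3=1)
t=4: δ = [1.454e-07, 1.163e-06, 2.180e-06, 5.814e-07]  ψ = [3, 3, 3, 3]  (obs o_4=3)
t=5: δ = [9.085e-08, 8.075e-08, 6.056e-08, 7.571e-08]  ψ = [2, 1, 2, 2]  (obs o_5=0)
backtrack: best end state = 0; path = [2, 3, 2, 3, 2, 0]

path = [2, 3, 2, 3, 2, 0]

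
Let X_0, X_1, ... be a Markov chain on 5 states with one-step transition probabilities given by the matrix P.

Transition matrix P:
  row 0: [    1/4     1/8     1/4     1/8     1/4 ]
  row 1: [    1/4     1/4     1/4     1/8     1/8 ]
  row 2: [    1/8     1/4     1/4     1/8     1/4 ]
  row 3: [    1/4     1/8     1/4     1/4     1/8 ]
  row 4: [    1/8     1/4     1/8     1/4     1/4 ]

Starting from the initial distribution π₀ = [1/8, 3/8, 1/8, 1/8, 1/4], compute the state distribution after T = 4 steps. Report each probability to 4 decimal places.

t=0: π = [0.1250, 0.3750, 0.1250, 0.1250, 0.2500]
t=1: π = [0.2031, 0.2188, 0.2188, 0.1719, 0.1875]
t=2: π = [0.1992, 0.2031, 0.2266, 0.1699, 0.2012]
t=3: π = [0.1965, 0.2039, 0.2249, 0.1714, 0.2034]
t=4: π = [0.1965, 0.2040, 0.2246, 0.1718, 0.2031]

π = [0.1965, 0.2040, 0.2246, 0.1718, 0.2031]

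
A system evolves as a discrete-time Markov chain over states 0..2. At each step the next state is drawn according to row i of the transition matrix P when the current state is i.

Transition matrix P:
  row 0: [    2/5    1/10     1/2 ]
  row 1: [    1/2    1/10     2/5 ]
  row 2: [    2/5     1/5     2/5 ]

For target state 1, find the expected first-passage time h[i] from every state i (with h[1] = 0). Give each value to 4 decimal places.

First-step conditioning: h[1] = 0; for i ≠ 1, h[i] = 1 + Σ_k P[i][k]·h[k].
  h[0] = 1 + 2/5·h[0] + 1/2·h[2]
  h[2] = 1 + 2/5·h[0] + 2/5·h[2]
Solving the 2×2 linear system over states ≠ 1 gives exactly h = [55/8, 0, 25/4] (h[1] = 0 is the target).

h = [6.8750, 0.0000, 6.2500]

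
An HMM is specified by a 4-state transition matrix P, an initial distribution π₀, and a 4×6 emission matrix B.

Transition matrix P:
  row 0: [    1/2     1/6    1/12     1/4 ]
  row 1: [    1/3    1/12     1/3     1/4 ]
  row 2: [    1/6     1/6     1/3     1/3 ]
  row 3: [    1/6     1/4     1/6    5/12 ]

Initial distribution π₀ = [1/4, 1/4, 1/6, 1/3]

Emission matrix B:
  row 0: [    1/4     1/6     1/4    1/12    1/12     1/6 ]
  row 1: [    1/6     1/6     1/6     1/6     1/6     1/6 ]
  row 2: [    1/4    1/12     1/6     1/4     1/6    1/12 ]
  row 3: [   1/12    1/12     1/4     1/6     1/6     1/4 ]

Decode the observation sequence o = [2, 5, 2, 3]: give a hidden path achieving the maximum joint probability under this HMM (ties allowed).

path = [3, 3, 3, 3]

t=0: δ = [6.250e-02, 4.167e-02, 2.778e-02, 8.333e-02]  (obs o_0=2)
t=1: δ = [5.208e-03, 3.472e-03, 1.157e-03, 8.681e-03]  ψ = [0, 3, 1, 3]  (obs o_1=5)
t=2: δ = [6.510e-04, 3.617e-04, 2.411e-04, 9.042e-04]  ψ = [0, 3, 3, 3]  (obs o_2=2)
t=3: δ = [2.713e-05, 3.768e-05, 3.768e-05, 6.279e-05]  ψ = [0, 3, 3, 3]  (obs o_3=3)
backtrack: best end state = 3; path = [3, 3, 3, 3]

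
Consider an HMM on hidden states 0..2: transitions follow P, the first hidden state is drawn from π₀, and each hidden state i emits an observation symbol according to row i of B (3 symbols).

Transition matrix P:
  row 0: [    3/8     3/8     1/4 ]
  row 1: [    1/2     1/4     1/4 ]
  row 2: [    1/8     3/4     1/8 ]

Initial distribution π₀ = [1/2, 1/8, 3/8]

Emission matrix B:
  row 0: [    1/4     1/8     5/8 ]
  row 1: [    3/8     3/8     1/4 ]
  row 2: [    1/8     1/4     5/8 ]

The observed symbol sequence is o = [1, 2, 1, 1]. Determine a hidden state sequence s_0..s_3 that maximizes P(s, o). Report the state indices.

path = [2, 1, 2, 1]

t=0: δ = [6.250e-02, 4.688e-02, 9.375e-02]  (obs o_0=1)
t=1: δ = [1.465e-02, 1.758e-02, 9.766e-03]  ψ = [0, 2, 0]  (obs o_1=2)
t=2: δ = [1.099e-03, 2.747e-03, 1.099e-03]  ψ = [1, 2, 1]  (obs o_2=1)
t=3: δ = [1.717e-04, 3.090e-04, 1.717e-04]  ψ = [1, 2, 1]  (obs o_3=1)
backtrack: best end state = 1; path = [2, 1, 2, 1]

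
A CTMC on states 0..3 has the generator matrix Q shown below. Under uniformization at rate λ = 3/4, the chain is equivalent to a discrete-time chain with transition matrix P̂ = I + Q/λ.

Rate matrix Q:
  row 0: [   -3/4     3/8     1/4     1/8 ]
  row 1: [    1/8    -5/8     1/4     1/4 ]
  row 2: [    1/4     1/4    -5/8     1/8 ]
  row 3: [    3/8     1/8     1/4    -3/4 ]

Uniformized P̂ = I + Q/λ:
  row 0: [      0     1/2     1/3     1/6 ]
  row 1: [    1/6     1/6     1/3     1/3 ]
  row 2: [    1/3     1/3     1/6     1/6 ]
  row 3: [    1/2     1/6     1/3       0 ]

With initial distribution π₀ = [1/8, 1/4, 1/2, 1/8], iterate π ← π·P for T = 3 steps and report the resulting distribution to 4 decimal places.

t=0: π = [0.1250, 0.2500, 0.5000, 0.1250]
t=1: π = [0.2708, 0.2917, 0.2500, 0.1875]
t=2: π = [0.2257, 0.2986, 0.2917, 0.1840]
t=3: π = [0.2390, 0.2905, 0.2847, 0.1858]

π = [0.2390, 0.2905, 0.2847, 0.1858]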